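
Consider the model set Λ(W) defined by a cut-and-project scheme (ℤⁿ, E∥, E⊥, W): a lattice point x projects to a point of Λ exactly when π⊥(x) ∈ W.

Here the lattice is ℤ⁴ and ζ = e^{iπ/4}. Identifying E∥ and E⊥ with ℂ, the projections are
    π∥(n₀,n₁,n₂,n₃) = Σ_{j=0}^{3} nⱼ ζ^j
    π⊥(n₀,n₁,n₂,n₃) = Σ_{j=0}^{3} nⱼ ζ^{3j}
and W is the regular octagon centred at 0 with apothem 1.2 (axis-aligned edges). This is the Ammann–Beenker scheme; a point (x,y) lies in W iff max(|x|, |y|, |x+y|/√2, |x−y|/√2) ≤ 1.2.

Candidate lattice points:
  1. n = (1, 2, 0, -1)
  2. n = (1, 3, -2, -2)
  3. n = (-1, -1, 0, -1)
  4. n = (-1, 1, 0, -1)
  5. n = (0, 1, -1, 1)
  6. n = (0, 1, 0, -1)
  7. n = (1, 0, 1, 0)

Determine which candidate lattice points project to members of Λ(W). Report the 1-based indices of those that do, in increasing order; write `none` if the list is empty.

π⊥(n) = n₀ + n₁ζ³ + n₂ζ⁶ + n₃ζ⁹ where ζ = e^{iπ/4}.
#1 (1, 2, 0, -1): internal (-1.1213, 0.7071); octagon support 1.2929 vs apothem 1.2 → ∉ W
#2 (1, 3, -2, -2): internal (-2.5355, 2.7071); octagon support 3.7071 vs apothem 1.2 → ∉ W
#3 (-1, -1, 0, -1): internal (-1.0000, -1.4142); octagon support 1.7071 vs apothem 1.2 → ∉ W
#4 (-1, 1, 0, -1): internal (-2.4142, 0.0000); octagon support 2.4142 vs apothem 1.2 → ∉ W
#5 (0, 1, -1, 1): internal (0.0000, 2.4142); octagon support 2.4142 vs apothem 1.2 → ∉ W
#6 (0, 1, 0, -1): internal (-1.4142, 0.0000); octagon support 1.4142 vs apothem 1.2 → ∉ W
#7 (1, 0, 1, 0): internal (1.0000, -1.0000); octagon support 1.4142 vs apothem 1.2 → ∉ W

none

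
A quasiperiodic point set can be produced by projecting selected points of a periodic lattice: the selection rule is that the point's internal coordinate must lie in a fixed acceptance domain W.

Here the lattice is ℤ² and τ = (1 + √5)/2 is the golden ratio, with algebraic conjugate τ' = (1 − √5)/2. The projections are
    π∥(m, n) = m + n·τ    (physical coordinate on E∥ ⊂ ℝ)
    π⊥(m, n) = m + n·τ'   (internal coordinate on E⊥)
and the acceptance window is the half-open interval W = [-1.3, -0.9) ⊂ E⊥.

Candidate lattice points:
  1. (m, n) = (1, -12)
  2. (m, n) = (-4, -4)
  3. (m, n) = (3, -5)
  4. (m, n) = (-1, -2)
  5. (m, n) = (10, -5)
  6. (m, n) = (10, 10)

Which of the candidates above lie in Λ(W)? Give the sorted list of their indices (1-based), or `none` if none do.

Compute τ' = (1−√5)/2 = -0.61803, so π⊥(m,n) = m -0.61803·n.
[1] lift (1,-12): star map gives 8.41641; window check -1.3 ≤ 8.41641 < -0.9 is false → out
[2] lift (-4,-4): star map gives -1.52786; window check -1.3 ≤ -1.52786 < -0.9 is false → out
[3] lift (3,-5): star map gives 6.09017; window check -1.3 ≤ 6.09017 < -0.9 is false → out
[4] lift (-1,-2): star map gives 0.23607; window check -1.3 ≤ 0.23607 < -0.9 is false → out
[5] lift (10,-5): star map gives 13.09017; window check -1.3 ≤ 13.09017 < -0.9 is false → out
[6] lift (10,10): star map gives 3.81966; window check -1.3 ≤ 3.81966 < -0.9 is false → out

none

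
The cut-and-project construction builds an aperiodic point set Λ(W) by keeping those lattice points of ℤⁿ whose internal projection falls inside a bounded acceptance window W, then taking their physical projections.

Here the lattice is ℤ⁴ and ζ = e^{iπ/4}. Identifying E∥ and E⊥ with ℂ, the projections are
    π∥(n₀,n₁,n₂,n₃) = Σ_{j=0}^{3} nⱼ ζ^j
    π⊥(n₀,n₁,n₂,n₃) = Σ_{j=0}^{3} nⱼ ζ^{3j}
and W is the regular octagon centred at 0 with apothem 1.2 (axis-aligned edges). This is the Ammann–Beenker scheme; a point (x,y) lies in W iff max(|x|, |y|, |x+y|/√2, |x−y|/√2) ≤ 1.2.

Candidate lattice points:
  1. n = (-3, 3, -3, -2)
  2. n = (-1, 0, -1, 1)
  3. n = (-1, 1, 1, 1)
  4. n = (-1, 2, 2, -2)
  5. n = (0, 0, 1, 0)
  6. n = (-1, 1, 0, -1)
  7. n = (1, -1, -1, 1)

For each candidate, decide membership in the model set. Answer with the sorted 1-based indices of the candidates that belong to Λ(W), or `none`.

With ζ = e^{iπ/4} the internal vectors are ζ^0,ζ^3,ζ^6,ζ^9.
#1 (-3, 3, -3, -2): internal (-6.5355, 3.7071); octagon support 7.2426 vs apothem 1.2 → ∉ W
#2 (-1, 0, -1, 1): internal (-0.2929, 1.7071); octagon support 1.7071 vs apothem 1.2 → ∉ W
#3 (-1, 1, 1, 1): internal (-1.0000, 0.4142); octagon support 1.0000 vs apothem 1.2 → ∈ W
#4 (-1, 2, 2, -2): internal (-3.8284, -2.0000); octagon support 4.1213 vs apothem 1.2 → ∉ W
#5 (0, 0, 1, 0): internal (0.0000, -1.0000); octagon support 1.0000 vs apothem 1.2 → ∈ W
#6 (-1, 1, 0, -1): internal (-2.4142, 0.0000); octagon support 2.4142 vs apothem 1.2 → ∉ W
#7 (1, -1, -1, 1): internal (2.4142, 1.0000); octagon support 2.4142 vs apothem 1.2 → ∉ W

3, 5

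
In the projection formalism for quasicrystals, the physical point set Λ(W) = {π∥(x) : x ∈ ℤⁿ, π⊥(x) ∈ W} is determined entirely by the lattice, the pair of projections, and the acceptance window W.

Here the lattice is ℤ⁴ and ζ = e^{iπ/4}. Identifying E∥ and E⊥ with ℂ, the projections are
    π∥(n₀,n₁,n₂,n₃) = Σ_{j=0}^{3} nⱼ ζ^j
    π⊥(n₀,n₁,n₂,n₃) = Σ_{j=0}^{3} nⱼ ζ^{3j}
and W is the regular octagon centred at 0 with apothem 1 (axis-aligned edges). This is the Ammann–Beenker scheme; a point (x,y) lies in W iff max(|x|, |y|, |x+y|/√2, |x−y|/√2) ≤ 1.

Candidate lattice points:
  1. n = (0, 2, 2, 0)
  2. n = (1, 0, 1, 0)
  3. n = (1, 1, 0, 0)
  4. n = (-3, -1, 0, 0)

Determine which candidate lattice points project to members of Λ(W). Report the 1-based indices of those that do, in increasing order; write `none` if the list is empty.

π⊥(n) = n₀ + n₁ζ³ + n₂ζ⁶ + n₃ζ⁹ where ζ = e^{iπ/4}.
#1 (0, 2, 2, 0): internal (-1.414214, -0.585786); octagon support 1.414214 vs apothem 1 → ∉ W
#2 (1, 0, 1, 0): internal (1.000000, -1.000000); octagon support 1.414214 vs apothem 1 → ∉ W
#3 (1, 1, 0, 0): internal (0.292893, 0.707107); octagon support 0.707107 vs apothem 1 → ∈ W
#4 (-3, -1, 0, 0): internal (-2.292893, -0.707107); octagon support 2.292893 vs apothem 1 → ∉ W

3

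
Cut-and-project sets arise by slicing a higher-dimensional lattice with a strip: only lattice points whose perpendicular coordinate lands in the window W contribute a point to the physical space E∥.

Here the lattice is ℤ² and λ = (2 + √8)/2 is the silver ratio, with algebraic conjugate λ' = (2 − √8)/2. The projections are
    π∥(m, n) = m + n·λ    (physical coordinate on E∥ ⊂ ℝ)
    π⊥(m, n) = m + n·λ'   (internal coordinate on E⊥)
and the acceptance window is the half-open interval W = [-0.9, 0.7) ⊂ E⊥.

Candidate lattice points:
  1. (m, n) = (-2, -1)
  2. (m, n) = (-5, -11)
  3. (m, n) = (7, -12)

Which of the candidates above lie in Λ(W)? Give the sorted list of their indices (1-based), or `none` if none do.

Compute λ' = (2−√8)/2 = -0.41421, so π⊥(m,n) = m -0.41421·n.
#1 (-2,-1): internal coord -2 + (-1)·λ' = -1.58579; -1.58579 ∉ [-0.9, 0.7) → out
#2 (-5,-11): internal coord -5 + (-11)·λ' = -0.44365; -0.44365 ∈ [-0.9, 0.7) → IN Λ
#3 (7,-12): internal coord 7 + (-12)·λ' = +11.97056; +11.97056 ∉ [-0.9, 0.7) → out

2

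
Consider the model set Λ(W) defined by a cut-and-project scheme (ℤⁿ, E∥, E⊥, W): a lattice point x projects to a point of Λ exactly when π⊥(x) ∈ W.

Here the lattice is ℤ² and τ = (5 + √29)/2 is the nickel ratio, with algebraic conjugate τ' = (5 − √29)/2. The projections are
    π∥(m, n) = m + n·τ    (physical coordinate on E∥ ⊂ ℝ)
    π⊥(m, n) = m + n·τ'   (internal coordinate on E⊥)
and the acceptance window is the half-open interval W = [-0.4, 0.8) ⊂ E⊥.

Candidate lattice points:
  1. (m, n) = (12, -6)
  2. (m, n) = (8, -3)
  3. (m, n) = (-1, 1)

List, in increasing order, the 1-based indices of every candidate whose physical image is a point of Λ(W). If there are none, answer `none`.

Numerically τ ≈ 5.19258 and τ' = −1/τ ≈ -0.19258.
[1] lift (12,-6): star map gives 13.15549; window check -0.4 ≤ 13.15549 < 0.8 is false → out
[2] lift (8,-3): star map gives 8.57775; window check -0.4 ≤ 8.57775 < 0.8 is false → out
[3] lift (-1,1): star map gives -1.19258; window check -0.4 ≤ -1.19258 < 0.8 is false → out

none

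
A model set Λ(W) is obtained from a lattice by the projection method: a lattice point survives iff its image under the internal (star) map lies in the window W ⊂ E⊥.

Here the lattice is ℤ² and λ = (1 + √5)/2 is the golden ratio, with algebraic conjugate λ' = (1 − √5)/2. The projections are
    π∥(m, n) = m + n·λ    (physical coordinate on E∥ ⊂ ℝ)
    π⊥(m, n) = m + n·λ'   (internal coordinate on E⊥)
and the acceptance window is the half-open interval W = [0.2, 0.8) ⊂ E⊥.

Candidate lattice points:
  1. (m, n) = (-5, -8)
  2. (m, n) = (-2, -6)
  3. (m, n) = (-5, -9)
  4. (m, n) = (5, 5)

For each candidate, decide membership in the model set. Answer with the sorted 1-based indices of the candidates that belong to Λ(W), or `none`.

λ' = (1−√5)/2 ≈ -0.618034.
#1 (-5,-8): internal coord -5 + (-8)·λ' = -0.055728; -0.055728 ∉ [0.2, 0.8) → out
#2 (-2,-6): internal coord -2 + (-6)·λ' = +1.708204; +1.708204 ∉ [0.2, 0.8) → out
#3 (-5,-9): internal coord -5 + (-9)·λ' = +0.562306; +0.562306 ∈ [0.2, 0.8) → IN Λ
#4 (5,5): internal coord 5 + (5)·λ' = +1.909830; +1.909830 ∉ [0.2, 0.8) → out

3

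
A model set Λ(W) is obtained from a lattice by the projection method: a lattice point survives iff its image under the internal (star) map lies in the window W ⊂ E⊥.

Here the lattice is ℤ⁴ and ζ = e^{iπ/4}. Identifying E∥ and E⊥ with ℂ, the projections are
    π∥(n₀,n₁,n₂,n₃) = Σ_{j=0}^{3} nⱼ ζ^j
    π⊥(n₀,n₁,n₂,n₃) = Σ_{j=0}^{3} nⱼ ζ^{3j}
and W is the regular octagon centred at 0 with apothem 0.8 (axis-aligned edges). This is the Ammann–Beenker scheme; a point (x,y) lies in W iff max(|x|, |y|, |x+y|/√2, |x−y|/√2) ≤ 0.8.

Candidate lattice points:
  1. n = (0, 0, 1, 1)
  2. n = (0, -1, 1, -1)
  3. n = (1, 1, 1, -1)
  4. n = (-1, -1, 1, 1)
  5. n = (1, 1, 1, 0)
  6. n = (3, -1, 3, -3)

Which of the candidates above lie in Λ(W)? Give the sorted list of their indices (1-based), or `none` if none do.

1, 5

π⊥(n) = n₀ + n₁ζ³ + n₂ζ⁶ + n₃ζ⁹ where ζ = e^{iπ/4}.
#1 (0, 0, 1, 1): internal (0.707107, -0.292893); octagon support 0.707107 vs apothem 0.8 → ∈ W
#2 (0, -1, 1, -1): internal (0.000000, -2.414214); octagon support 2.414214 vs apothem 0.8 → ∉ W
#3 (1, 1, 1, -1): internal (-0.414214, -1.000000); octagon support 1.000000 vs apothem 0.8 → ∉ W
#4 (-1, -1, 1, 1): internal (0.414214, -1.000000); octagon support 1.000000 vs apothem 0.8 → ∉ W
#5 (1, 1, 1, 0): internal (0.292893, -0.292893); octagon support 0.414214 vs apothem 0.8 → ∈ W
#6 (3, -1, 3, -3): internal (1.585786, -5.828427); octagon support 5.828427 vs apothem 0.8 → ∉ W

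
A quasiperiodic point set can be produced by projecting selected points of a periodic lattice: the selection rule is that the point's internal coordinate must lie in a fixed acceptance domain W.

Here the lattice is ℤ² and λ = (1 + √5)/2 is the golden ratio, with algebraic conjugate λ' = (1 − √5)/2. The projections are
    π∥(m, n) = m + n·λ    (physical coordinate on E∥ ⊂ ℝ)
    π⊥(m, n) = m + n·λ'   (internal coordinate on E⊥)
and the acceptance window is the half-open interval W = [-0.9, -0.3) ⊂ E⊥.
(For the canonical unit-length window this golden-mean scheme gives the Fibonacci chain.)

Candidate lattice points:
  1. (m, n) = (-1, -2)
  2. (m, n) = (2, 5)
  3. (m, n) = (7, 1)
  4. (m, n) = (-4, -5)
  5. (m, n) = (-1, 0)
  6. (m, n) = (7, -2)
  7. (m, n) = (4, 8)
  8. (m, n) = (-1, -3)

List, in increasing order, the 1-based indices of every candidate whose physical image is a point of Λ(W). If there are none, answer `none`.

none

Compute λ' = (1−√5)/2 = -0.618034, so π⊥(m,n) = m -0.618034·n.
candidate 1: (m,n)=(-1,-2) → π∥ = -1-2·λ ≈ -4.236068, π⊥ = -1-2·λ' ≈ 0.236068 ∉ [-0.9, -0.3) ⇒ out
candidate 2: (m,n)=(2,5) → π∥ = 2+5·λ ≈ 10.090170, π⊥ = 2+5·λ' ≈ -1.090170 ∉ [-0.9, -0.3) ⇒ out
candidate 3: (m,n)=(7,1) → π∥ = 7+1·λ ≈ 8.618034, π⊥ = 7+1·λ' ≈ 6.381966 ∉ [-0.9, -0.3) ⇒ out
candidate 4: (m,n)=(-4,-5) → π∥ = -4-5·λ ≈ -12.090170, π⊥ = -4-5·λ' ≈ -0.909830 ∉ [-0.9, -0.3) ⇒ out
candidate 5: (m,n)=(-1,0) → π∥ = -1+0·λ ≈ -1.000000, π⊥ = -1+0·λ' ≈ -1.000000 ∉ [-0.9, -0.3) ⇒ out
candidate 6: (m,n)=(7,-2) → π∥ = 7-2·λ ≈ 3.763932, π⊥ = 7-2·λ' ≈ 8.236068 ∉ [-0.9, -0.3) ⇒ out
candidate 7: (m,n)=(4,8) → π∥ = 4+8·λ ≈ 16.944272, π⊥ = 4+8·λ' ≈ -0.944272 ∉ [-0.9, -0.3) ⇒ out
candidate 8: (m,n)=(-1,-3) → π∥ = -1-3·λ ≈ -5.854102, π⊥ = -1-3·λ' ≈ 0.854102 ∉ [-0.9, -0.3) ⇒ out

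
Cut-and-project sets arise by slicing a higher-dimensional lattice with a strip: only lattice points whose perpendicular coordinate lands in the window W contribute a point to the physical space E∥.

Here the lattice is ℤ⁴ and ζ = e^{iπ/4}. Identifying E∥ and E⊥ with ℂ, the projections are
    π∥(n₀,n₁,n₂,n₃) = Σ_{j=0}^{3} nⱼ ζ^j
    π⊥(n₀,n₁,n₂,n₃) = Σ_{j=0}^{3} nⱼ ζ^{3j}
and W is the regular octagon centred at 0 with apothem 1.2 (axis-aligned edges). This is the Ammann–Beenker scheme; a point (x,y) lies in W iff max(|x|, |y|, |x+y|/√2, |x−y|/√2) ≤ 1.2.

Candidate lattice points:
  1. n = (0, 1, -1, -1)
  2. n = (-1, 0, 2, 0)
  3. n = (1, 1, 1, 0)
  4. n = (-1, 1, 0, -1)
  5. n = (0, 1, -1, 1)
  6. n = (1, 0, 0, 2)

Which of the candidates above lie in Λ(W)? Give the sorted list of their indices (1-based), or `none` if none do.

With ζ = e^{iπ/4} the internal vectors are ζ^0,ζ^3,ζ^6,ζ^9.
#1 (0, 1, -1, -1): internal (-1.41421, 1.00000); octagon support 1.70711 vs apothem 1.2 → ∉ W
#2 (-1, 0, 2, 0): internal (-1.00000, -2.00000); octagon support 2.12132 vs apothem 1.2 → ∉ W
#3 (1, 1, 1, 0): internal (0.29289, -0.29289); octagon support 0.41421 vs apothem 1.2 → ∈ W
#4 (-1, 1, 0, -1): internal (-2.41421, 0.00000); octagon support 2.41421 vs apothem 1.2 → ∉ W
#5 (0, 1, -1, 1): internal (0.00000, 2.41421); octagon support 2.41421 vs apothem 1.2 → ∉ W
#6 (1, 0, 0, 2): internal (2.41421, 1.41421); octagon support 2.70711 vs apothem 1.2 → ∉ W

3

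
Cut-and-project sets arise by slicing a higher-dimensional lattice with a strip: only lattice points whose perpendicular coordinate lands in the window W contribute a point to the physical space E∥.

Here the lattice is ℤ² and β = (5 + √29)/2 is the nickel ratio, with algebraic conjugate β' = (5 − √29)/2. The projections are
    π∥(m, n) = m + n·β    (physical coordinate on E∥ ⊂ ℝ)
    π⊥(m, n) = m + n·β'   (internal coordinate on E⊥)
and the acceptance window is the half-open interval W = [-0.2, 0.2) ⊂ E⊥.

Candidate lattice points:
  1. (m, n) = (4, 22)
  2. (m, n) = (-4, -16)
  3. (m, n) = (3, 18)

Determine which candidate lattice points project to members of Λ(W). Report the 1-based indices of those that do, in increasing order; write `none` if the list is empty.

β' = (5−√29)/2 ≈ -0.1926.
candidate 1: (m,n)=(4,22) → π∥ = 4+22·β ≈ 118.2368, π⊥ = 4+22·β' ≈ -0.2368 ∉ [-0.2, 0.2) ⇒ out
candidate 2: (m,n)=(-4,-16) → π∥ = -4-16·β ≈ -87.0813, π⊥ = -4-16·β' ≈ -0.9187 ∉ [-0.2, 0.2) ⇒ out
candidate 3: (m,n)=(3,18) → π∥ = 3+18·β ≈ 96.4665, π⊥ = 3+18·β' ≈ -0.4665 ∉ [-0.2, 0.2) ⇒ out

none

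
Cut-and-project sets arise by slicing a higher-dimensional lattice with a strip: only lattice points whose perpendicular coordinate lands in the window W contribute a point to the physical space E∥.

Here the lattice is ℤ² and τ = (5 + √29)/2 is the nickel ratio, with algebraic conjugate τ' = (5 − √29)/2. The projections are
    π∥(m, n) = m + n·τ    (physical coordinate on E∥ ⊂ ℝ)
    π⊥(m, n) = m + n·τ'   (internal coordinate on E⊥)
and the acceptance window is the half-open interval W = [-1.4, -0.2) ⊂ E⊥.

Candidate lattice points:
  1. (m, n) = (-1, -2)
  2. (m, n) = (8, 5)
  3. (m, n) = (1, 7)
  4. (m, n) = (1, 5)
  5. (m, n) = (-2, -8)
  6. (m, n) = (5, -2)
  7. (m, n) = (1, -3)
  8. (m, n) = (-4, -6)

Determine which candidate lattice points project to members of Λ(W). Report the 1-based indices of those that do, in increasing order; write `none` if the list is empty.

Numerically τ ≈ 5.192582 and τ' = −1/τ ≈ -0.192582.
[1] lift (-1,-2): star map gives -0.614835; window check -1.4 ≤ -0.614835 < -0.2 is true → IN Λ
[2] lift (8,5): star map gives 7.037088; window check -1.4 ≤ 7.037088 < -0.2 is false → out
[3] lift (1,7): star map gives -0.348077; window check -1.4 ≤ -0.348077 < -0.2 is true → IN Λ
[4] lift (1,5): star map gives 0.037088; window check -1.4 ≤ 0.037088 < -0.2 is false → out
[5] lift (-2,-8): star map gives -0.459341; window check -1.4 ≤ -0.459341 < -0.2 is true → IN Λ
[6] lift (5,-2): star map gives 5.385165; window check -1.4 ≤ 5.385165 < -0.2 is false → out
[7] lift (1,-3): star map gives 1.577747; window check -1.4 ≤ 1.577747 < -0.2 is false → out
[8] lift (-4,-6): star map gives -2.844506; window check -1.4 ≤ -2.844506 < -0.2 is false → out

1, 3, 5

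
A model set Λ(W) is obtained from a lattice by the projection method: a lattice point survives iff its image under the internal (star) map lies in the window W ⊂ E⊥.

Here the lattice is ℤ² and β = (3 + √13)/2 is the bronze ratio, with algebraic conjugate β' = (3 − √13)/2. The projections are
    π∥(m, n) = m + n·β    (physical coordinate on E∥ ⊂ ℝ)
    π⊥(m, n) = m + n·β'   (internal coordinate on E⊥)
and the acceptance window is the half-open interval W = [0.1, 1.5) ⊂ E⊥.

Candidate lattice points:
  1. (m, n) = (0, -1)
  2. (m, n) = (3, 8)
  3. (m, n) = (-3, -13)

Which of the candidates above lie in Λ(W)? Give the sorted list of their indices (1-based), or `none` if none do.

1, 2, 3

Numerically β ≈ 3.302776 and β' = −1/β ≈ -0.302776.
candidate 1: (m,n)=(0,-1) → π∥ = 0-1·β ≈ -3.302776, π⊥ = 0-1·β' ≈ 0.302776 ∈ [0.1, 1.5) ⇒ IN Λ
candidate 2: (m,n)=(3,8) → π∥ = 3+8·β ≈ 29.422205, π⊥ = 3+8·β' ≈ 0.577795 ∈ [0.1, 1.5) ⇒ IN Λ
candidate 3: (m,n)=(-3,-13) → π∥ = -3-13·β ≈ -45.936083, π⊥ = -3-13·β' ≈ 0.936083 ∈ [0.1, 1.5) ⇒ IN Λ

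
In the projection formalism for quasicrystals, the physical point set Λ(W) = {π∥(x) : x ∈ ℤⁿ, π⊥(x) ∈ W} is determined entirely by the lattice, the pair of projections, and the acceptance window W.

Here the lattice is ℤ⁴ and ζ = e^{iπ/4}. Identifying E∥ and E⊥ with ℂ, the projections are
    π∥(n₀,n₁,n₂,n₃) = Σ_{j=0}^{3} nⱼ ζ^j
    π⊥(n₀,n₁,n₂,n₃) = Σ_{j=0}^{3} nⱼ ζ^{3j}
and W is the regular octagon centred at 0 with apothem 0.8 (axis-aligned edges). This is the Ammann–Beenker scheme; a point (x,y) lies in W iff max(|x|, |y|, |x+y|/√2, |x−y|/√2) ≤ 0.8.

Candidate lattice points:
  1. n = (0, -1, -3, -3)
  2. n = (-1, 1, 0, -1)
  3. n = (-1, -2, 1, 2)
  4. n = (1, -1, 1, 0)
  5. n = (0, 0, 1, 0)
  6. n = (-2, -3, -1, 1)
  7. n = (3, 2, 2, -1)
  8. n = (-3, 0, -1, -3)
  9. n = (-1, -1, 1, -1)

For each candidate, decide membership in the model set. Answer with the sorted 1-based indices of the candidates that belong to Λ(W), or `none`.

Internal map: ζ^{3j} for j=0..3 gives (1,0), (−√2/2,√2/2), (0,−1), (√2/2,√2/2).
#1 (0, -1, -3, -3): internal (-1.414214, 0.171573); octagon support 1.414214 vs apothem 0.8 → ∉ W
#2 (-1, 1, 0, -1): internal (-2.414214, 0.000000); octagon support 2.414214 vs apothem 0.8 → ∉ W
#3 (-1, -2, 1, 2): internal (1.828427, -1.000000); octagon support 2.000000 vs apothem 0.8 → ∉ W
#4 (1, -1, 1, 0): internal (1.707107, -1.707107); octagon support 2.414214 vs apothem 0.8 → ∉ W
#5 (0, 0, 1, 0): internal (0.000000, -1.000000); octagon support 1.000000 vs apothem 0.8 → ∉ W
#6 (-2, -3, -1, 1): internal (0.828427, -0.414214); octagon support 0.878680 vs apothem 0.8 → ∉ W
#7 (3, 2, 2, -1): internal (0.878680, -1.292893); octagon support 1.535534 vs apothem 0.8 → ∉ W
#8 (-3, 0, -1, -3): internal (-5.121320, -1.121320); octagon support 5.121320 vs apothem 0.8 → ∉ W
#9 (-1, -1, 1, -1): internal (-1.000000, -2.414214); octagon support 2.414214 vs apothem 0.8 → ∉ W

none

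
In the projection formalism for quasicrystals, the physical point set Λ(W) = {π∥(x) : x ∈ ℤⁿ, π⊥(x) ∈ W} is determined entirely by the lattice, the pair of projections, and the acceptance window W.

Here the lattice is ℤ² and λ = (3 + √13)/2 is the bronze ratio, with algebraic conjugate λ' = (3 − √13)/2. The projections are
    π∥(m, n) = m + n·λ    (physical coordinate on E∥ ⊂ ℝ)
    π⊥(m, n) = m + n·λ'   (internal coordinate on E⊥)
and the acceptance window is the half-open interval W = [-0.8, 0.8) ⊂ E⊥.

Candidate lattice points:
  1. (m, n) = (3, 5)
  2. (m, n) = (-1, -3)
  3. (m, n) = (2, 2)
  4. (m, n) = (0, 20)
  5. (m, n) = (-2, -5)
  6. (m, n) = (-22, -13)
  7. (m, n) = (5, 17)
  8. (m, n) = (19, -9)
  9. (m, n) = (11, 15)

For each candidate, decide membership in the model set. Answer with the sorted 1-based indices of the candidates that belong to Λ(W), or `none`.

λ' = (3−√13)/2 ≈ -0.3028.
candidate 1: (m,n)=(3,5) → π∥ = 3+5·λ ≈ 19.5139, π⊥ = 3+5·λ' ≈ 1.4861 ∉ [-0.8, 0.8) ⇒ out
candidate 2: (m,n)=(-1,-3) → π∥ = -1-3·λ ≈ -10.9083, π⊥ = -1-3·λ' ≈ -0.0917 ∈ [-0.8, 0.8) ⇒ IN Λ
candidate 3: (m,n)=(2,2) → π∥ = 2+2·λ ≈ 8.6056, π⊥ = 2+2·λ' ≈ 1.3944 ∉ [-0.8, 0.8) ⇒ out
candidate 4: (m,n)=(0,20) → π∥ = 0+20·λ ≈ 66.0555, π⊥ = 0+20·λ' ≈ -6.0555 ∉ [-0.8, 0.8) ⇒ out
candidate 5: (m,n)=(-2,-5) → π∥ = -2-5·λ ≈ -18.5139, π⊥ = -2-5·λ' ≈ -0.4861 ∈ [-0.8, 0.8) ⇒ IN Λ
candidate 6: (m,n)=(-22,-13) → π∥ = -22-13·λ ≈ -64.9361, π⊥ = -22-13·λ' ≈ -18.0639 ∉ [-0.8, 0.8) ⇒ out
candidate 7: (m,n)=(5,17) → π∥ = 5+17·λ ≈ 61.1472, π⊥ = 5+17·λ' ≈ -0.1472 ∈ [-0.8, 0.8) ⇒ IN Λ
candidate 8: (m,n)=(19,-9) → π∥ = 19-9·λ ≈ -10.7250, π⊥ = 19-9·λ' ≈ 21.7250 ∉ [-0.8, 0.8) ⇒ out
candidate 9: (m,n)=(11,15) → π∥ = 11+15·λ ≈ 60.5416, π⊥ = 11+15·λ' ≈ 6.4584 ∉ [-0.8, 0.8) ⇒ out

2, 5, 7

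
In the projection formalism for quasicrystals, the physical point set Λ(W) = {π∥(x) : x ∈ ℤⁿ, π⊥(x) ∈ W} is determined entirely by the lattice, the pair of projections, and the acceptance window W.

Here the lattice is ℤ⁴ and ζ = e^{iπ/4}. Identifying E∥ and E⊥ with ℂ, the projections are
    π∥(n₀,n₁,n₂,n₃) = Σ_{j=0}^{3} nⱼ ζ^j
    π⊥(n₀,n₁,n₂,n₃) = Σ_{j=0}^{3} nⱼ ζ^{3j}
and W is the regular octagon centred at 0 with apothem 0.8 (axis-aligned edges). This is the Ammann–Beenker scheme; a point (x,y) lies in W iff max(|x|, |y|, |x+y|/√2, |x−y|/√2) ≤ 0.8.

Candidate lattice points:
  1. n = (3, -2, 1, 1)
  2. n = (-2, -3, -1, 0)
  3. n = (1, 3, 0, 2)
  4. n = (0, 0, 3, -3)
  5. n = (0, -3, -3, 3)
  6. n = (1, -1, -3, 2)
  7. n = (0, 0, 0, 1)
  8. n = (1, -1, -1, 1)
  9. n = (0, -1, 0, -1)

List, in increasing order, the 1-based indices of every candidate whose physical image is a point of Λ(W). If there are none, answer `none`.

none

Internal map: ζ^{3j} for j=0..3 gives (1,0), (−√2/2,√2/2), (0,−1), (√2/2,√2/2).
#1 (3, -2, 1, 1): internal (5.12132, -1.70711); octagon support 5.12132 vs apothem 0.8 → ∉ W
#2 (-2, -3, -1, 0): internal (0.12132, -1.12132); octagon support 1.12132 vs apothem 0.8 → ∉ W
#3 (1, 3, 0, 2): internal (0.29289, 3.53553); octagon support 3.53553 vs apothem 0.8 → ∉ W
#4 (0, 0, 3, -3): internal (-2.12132, -5.12132); octagon support 5.12132 vs apothem 0.8 → ∉ W
#5 (0, -3, -3, 3): internal (4.24264, 3.00000); octagon support 5.12132 vs apothem 0.8 → ∉ W
#6 (1, -1, -3, 2): internal (3.12132, 3.70711); octagon support 4.82843 vs apothem 0.8 → ∉ W
#7 (0, 0, 0, 1): internal (0.70711, 0.70711); octagon support 1.00000 vs apothem 0.8 → ∉ W
#8 (1, -1, -1, 1): internal (2.41421, 1.00000); octagon support 2.41421 vs apothem 0.8 → ∉ W
#9 (0, -1, 0, -1): internal (0.00000, -1.41421); octagon support 1.41421 vs apothem 0.8 → ∉ W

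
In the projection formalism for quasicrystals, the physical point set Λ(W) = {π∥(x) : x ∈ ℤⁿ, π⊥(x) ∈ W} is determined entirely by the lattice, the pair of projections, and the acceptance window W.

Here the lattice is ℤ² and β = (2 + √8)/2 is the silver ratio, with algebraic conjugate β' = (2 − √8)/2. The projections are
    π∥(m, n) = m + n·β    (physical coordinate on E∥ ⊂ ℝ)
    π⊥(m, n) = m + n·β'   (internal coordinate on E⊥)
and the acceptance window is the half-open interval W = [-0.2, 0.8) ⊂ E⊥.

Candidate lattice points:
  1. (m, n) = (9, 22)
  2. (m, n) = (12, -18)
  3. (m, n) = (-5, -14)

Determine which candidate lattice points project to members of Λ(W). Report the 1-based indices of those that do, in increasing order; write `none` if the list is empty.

β' = (2−√8)/2 ≈ -0.4142.
candidate 1: (m,n)=(9,22) → π∥ = 9+22·β ≈ 62.1127, π⊥ = 9+22·β' ≈ -0.1127 ∈ [-0.2, 0.8) ⇒ IN Λ
candidate 2: (m,n)=(12,-18) → π∥ = 12-18·β ≈ -31.4558, π⊥ = 12-18·β' ≈ 19.4558 ∉ [-0.2, 0.8) ⇒ out
candidate 3: (m,n)=(-5,-14) → π∥ = -5-14·β ≈ -38.7990, π⊥ = -5-14·β' ≈ 0.7990 ∈ [-0.2, 0.8) ⇒ IN Λ

1, 3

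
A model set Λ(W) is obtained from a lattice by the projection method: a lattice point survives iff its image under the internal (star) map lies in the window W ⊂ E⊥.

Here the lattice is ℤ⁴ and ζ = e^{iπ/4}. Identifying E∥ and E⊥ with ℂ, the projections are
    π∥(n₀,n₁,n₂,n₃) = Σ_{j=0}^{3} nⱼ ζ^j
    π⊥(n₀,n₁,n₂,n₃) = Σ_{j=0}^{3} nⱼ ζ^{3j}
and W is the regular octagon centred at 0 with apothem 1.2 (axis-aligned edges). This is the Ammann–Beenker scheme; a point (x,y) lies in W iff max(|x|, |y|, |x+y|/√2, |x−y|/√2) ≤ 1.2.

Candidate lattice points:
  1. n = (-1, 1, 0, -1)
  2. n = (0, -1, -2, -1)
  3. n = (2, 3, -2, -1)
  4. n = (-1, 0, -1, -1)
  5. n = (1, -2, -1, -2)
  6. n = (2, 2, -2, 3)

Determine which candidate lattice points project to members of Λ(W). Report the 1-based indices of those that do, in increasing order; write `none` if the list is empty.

2

Internal map: ζ^{3j} for j=0..3 gives (1,0), (−√2/2,√2/2), (0,−1), (√2/2,√2/2).
#1 (-1, 1, 0, -1): internal (-2.4142, 0.0000); octagon support 2.4142 vs apothem 1.2 → ∉ W
#2 (0, -1, -2, -1): internal (0.0000, 0.5858); octagon support 0.5858 vs apothem 1.2 → ∈ W
#3 (2, 3, -2, -1): internal (-0.8284, 3.4142); octagon support 3.4142 vs apothem 1.2 → ∉ W
#4 (-1, 0, -1, -1): internal (-1.7071, 0.2929); octagon support 1.7071 vs apothem 1.2 → ∉ W
#5 (1, -2, -1, -2): internal (1.0000, -1.8284); octagon support 2.0000 vs apothem 1.2 → ∉ W
#6 (2, 2, -2, 3): internal (2.7071, 5.5355); octagon support 5.8284 vs apothem 1.2 → ∉ W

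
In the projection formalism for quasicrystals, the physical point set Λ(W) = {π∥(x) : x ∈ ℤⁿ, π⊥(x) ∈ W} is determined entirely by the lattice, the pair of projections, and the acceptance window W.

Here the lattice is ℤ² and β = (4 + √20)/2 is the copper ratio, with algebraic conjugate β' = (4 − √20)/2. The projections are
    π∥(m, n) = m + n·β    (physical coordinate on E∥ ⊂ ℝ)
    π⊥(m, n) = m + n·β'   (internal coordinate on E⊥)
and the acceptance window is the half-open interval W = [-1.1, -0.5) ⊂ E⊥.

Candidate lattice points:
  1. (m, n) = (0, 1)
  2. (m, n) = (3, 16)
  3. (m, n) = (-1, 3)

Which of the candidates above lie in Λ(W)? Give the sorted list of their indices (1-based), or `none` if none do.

β' = (4−√20)/2 ≈ -0.23607.
#1 (0,1): internal coord 0 + (1)·β' = -0.23607; -0.23607 ∉ [-1.1, -0.5) → out
#2 (3,16): internal coord 3 + (16)·β' = -0.77709; -0.77709 ∈ [-1.1, -0.5) → IN Λ
#3 (-1,3): internal coord -1 + (3)·β' = -1.70820; -1.70820 ∉ [-1.1, -0.5) → out

2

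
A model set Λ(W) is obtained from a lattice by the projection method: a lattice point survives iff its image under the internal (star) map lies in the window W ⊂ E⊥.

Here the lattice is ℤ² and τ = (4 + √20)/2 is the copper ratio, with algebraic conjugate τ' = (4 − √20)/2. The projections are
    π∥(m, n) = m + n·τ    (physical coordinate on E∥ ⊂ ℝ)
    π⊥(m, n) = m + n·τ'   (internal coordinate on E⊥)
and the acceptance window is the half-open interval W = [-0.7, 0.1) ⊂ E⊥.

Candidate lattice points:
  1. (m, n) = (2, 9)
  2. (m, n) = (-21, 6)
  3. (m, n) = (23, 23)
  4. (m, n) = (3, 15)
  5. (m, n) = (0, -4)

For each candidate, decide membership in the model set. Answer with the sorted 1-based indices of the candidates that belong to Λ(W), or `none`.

1, 4

Numerically τ ≈ 4.23607 and τ' = −1/τ ≈ -0.23607.
#1 (2,9): internal coord 2 + (9)·τ' = -0.12461; -0.12461 ∈ [-0.7, 0.1) → IN Λ
#2 (-21,6): internal coord -21 + (6)·τ' = -22.41641; -22.41641 ∉ [-0.7, 0.1) → out
#3 (23,23): internal coord 23 + (23)·τ' = +17.57044; +17.57044 ∉ [-0.7, 0.1) → out
#4 (3,15): internal coord 3 + (15)·τ' = -0.54102; -0.54102 ∈ [-0.7, 0.1) → IN Λ
#5 (0,-4): internal coord 0 + (-4)·τ' = +0.94427; +0.94427 ∉ [-0.7, 0.1) → out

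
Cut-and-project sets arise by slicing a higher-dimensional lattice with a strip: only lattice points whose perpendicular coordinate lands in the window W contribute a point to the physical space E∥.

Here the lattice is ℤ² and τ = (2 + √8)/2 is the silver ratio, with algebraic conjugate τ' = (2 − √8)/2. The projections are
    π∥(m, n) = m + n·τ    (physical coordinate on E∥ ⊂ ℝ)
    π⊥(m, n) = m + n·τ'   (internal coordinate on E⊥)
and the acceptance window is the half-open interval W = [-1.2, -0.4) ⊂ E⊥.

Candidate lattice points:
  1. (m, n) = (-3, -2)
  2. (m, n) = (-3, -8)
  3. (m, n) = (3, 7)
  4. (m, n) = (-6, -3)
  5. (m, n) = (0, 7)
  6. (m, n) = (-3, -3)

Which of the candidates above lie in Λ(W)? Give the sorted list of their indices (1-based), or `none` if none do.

Compute τ' = (2−√8)/2 = -0.414214, so π⊥(m,n) = m -0.414214·n.
[1] lift (-3,-2): star map gives -2.171573; window check -1.2 ≤ -2.171573 < -0.4 is false → out
[2] lift (-3,-8): star map gives 0.313708; window check -1.2 ≤ 0.313708 < -0.4 is false → out
[3] lift (3,7): star map gives 0.100505; window check -1.2 ≤ 0.100505 < -0.4 is false → out
[4] lift (-6,-3): star map gives -4.757359; window check -1.2 ≤ -4.757359 < -0.4 is false → out
[5] lift (0,7): star map gives -2.899495; window check -1.2 ≤ -2.899495 < -0.4 is false → out
[6] lift (-3,-3): star map gives -1.757359; window check -1.2 ≤ -1.757359 < -0.4 is false → out

none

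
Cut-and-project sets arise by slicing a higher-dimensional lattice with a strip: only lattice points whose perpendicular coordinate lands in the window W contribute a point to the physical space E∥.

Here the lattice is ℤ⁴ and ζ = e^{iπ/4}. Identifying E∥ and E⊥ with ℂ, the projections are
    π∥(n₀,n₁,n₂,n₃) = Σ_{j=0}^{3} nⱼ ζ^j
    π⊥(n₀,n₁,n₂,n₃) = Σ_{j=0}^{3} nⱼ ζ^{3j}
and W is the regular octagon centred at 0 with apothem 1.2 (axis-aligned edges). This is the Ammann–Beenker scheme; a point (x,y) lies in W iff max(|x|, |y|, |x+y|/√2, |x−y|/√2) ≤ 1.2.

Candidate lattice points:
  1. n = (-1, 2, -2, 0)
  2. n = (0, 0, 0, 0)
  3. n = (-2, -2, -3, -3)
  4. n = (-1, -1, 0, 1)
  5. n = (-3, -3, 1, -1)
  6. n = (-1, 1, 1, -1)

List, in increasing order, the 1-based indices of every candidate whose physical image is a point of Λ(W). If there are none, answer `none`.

π⊥(n) = n₀ + n₁ζ³ + n₂ζ⁶ + n₃ζ⁹ where ζ = e^{iπ/4}.
#1 (-1, 2, -2, 0): internal (-2.4142, 3.4142); octagon support 4.1213 vs apothem 1.2 → ∉ W
#2 (0, 0, 0, 0): internal (0.0000, 0.0000); octagon support 0.0000 vs apothem 1.2 → ∈ W
#3 (-2, -2, -3, -3): internal (-2.7071, -0.5355); octagon support 2.7071 vs apothem 1.2 → ∉ W
#4 (-1, -1, 0, 1): internal (0.4142, 0.0000); octagon support 0.4142 vs apothem 1.2 → ∈ W
#5 (-3, -3, 1, -1): internal (-1.5858, -3.8284); octagon support 3.8284 vs apothem 1.2 → ∉ W
#6 (-1, 1, 1, -1): internal (-2.4142, -1.0000); octagon support 2.4142 vs apothem 1.2 → ∉ W

2, 4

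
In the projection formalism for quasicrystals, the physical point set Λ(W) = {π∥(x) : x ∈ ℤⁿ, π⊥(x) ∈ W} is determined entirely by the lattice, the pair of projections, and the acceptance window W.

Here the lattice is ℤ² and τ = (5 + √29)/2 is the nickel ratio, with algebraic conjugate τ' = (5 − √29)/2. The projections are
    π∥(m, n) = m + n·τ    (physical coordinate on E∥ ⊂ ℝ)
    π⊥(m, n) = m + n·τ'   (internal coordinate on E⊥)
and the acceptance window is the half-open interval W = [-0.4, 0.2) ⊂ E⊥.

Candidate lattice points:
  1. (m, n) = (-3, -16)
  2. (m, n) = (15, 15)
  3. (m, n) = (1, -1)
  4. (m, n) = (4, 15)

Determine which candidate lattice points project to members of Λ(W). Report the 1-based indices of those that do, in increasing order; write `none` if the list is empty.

1

Numerically τ ≈ 5.1926 and τ' = −1/τ ≈ -0.1926.
[1] lift (-3,-16): star map gives 0.0813; window check -0.4 ≤ 0.0813 < 0.2 is true → IN Λ
[2] lift (15,15): star map gives 12.1113; window check -0.4 ≤ 12.1113 < 0.2 is false → out
[3] lift (1,-1): star map gives 1.1926; window check -0.4 ≤ 1.1926 < 0.2 is false → out
[4] lift (4,15): star map gives 1.1113; window check -0.4 ≤ 1.1113 < 0.2 is false → out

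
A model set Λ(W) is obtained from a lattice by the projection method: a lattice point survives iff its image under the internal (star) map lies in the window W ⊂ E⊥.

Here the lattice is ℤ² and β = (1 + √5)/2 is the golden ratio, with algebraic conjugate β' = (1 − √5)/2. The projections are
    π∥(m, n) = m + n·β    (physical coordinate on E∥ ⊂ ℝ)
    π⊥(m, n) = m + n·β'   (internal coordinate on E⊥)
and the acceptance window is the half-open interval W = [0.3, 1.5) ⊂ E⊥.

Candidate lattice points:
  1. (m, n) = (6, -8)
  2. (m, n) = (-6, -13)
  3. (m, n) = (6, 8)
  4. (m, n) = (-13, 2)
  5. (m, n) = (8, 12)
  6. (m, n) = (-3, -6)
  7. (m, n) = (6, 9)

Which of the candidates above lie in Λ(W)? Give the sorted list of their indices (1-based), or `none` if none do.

Numerically β ≈ 1.61803 and β' = −1/β ≈ -0.61803.
[1] lift (6,-8): star map gives 10.94427; window check 0.3 ≤ 10.94427 < 1.5 is false → out
[2] lift (-6,-13): star map gives 2.03444; window check 0.3 ≤ 2.03444 < 1.5 is false → out
[3] lift (6,8): star map gives 1.05573; window check 0.3 ≤ 1.05573 < 1.5 is true → IN Λ
[4] lift (-13,2): star map gives -14.23607; window check 0.3 ≤ -14.23607 < 1.5 is false → out
[5] lift (8,12): star map gives 0.58359; window check 0.3 ≤ 0.58359 < 1.5 is true → IN Λ
[6] lift (-3,-6): star map gives 0.70820; window check 0.3 ≤ 0.70820 < 1.5 is true → IN Λ
[7] lift (6,9): star map gives 0.43769; window check 0.3 ≤ 0.43769 < 1.5 is true → IN Λ

3, 5, 6, 7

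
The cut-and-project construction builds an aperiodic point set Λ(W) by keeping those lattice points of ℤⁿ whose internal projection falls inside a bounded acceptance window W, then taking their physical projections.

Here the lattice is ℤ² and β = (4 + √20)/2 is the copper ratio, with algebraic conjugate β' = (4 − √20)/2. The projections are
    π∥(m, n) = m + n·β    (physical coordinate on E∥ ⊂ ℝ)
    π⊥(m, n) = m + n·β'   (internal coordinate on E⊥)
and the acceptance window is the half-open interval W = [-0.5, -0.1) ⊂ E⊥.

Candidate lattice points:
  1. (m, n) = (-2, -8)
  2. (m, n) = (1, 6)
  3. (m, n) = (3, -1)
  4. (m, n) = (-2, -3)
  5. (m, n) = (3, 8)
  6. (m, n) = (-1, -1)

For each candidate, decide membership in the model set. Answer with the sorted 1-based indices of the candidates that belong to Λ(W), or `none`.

Numerically β ≈ 4.23607 and β' = −1/β ≈ -0.23607.
#1 (-2,-8): internal coord -2 + (-8)·β' = -0.11146; -0.11146 ∈ [-0.5, -0.1) → IN Λ
#2 (1,6): internal coord 1 + (6)·β' = -0.41641; -0.41641 ∈ [-0.5, -0.1) → IN Λ
#3 (3,-1): internal coord 3 + (-1)·β' = +3.23607; +3.23607 ∉ [-0.5, -0.1) → out
#4 (-2,-3): internal coord -2 + (-3)·β' = -1.29180; -1.29180 ∉ [-0.5, -0.1) → out
#5 (3,8): internal coord 3 + (8)·β' = +1.11146; +1.11146 ∉ [-0.5, -0.1) → out
#6 (-1,-1): internal coord -1 + (-1)·β' = -0.76393; -0.76393 ∉ [-0.5, -0.1) → out

1, 2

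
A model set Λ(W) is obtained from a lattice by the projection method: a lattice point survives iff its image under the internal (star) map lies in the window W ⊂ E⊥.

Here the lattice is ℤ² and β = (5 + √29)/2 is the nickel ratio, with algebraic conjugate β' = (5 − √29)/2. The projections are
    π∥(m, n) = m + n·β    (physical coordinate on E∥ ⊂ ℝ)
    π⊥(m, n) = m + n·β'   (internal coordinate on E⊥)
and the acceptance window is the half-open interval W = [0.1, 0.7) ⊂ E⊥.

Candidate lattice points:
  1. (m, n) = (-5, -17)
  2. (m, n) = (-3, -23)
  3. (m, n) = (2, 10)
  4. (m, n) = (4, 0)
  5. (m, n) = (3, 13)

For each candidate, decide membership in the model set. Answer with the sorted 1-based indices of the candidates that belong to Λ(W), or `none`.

5

Numerically β ≈ 5.192582 and β' = −1/β ≈ -0.192582.
[1] lift (-5,-17): star map gives -1.726099; window check 0.1 ≤ -1.726099 < 0.7 is false → out
[2] lift (-3,-23): star map gives 1.429395; window check 0.1 ≤ 1.429395 < 0.7 is false → out
[3] lift (2,10): star map gives 0.074176; window check 0.1 ≤ 0.074176 < 0.7 is false → out
[4] lift (4,0): star map gives 4.000000; window check 0.1 ≤ 4.000000 < 0.7 is false → out
[5] lift (3,13): star map gives 0.496429; window check 0.1 ≤ 0.496429 < 0.7 is true → IN Λ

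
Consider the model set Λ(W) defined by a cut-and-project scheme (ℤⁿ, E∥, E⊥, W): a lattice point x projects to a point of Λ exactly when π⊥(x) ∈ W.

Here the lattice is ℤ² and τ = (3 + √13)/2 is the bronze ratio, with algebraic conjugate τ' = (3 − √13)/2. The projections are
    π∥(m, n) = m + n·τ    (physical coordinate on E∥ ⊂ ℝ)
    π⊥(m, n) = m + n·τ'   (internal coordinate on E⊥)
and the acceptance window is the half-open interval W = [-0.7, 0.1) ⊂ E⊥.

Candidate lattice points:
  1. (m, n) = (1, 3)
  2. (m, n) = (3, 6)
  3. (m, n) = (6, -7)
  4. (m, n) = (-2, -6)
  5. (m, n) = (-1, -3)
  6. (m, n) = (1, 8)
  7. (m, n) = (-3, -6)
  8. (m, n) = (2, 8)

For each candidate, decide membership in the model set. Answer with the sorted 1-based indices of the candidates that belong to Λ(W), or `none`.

1, 4, 5, 8

Compute τ' = (3−√13)/2 = -0.302776, so π⊥(m,n) = m -0.302776·n.
candidate 1: (m,n)=(1,3) → π∥ = 1+3·τ ≈ 10.908327, π⊥ = 1+3·τ' ≈ 0.091673 ∈ [-0.7, 0.1) ⇒ IN Λ
candidate 2: (m,n)=(3,6) → π∥ = 3+6·τ ≈ 22.816654, π⊥ = 3+6·τ' ≈ 1.183346 ∉ [-0.7, 0.1) ⇒ out
candidate 3: (m,n)=(6,-7) → π∥ = 6-7·τ ≈ -17.119429, π⊥ = 6-7·τ' ≈ 8.119429 ∉ [-0.7, 0.1) ⇒ out
candidate 4: (m,n)=(-2,-6) → π∥ = -2-6·τ ≈ -21.816654, π⊥ = -2-6·τ' ≈ -0.183346 ∈ [-0.7, 0.1) ⇒ IN Λ
candidate 5: (m,n)=(-1,-3) → π∥ = -1-3·τ ≈ -10.908327, π⊥ = -1-3·τ' ≈ -0.091673 ∈ [-0.7, 0.1) ⇒ IN Λ
candidate 6: (m,n)=(1,8) → π∥ = 1+8·τ ≈ 27.422205, π⊥ = 1+8·τ' ≈ -1.422205 ∉ [-0.7, 0.1) ⇒ out
candidate 7: (m,n)=(-3,-6) → π∥ = -3-6·τ ≈ -22.816654, π⊥ = -3-6·τ' ≈ -1.183346 ∉ [-0.7, 0.1) ⇒ out
candidate 8: (m,n)=(2,8) → π∥ = 2+8·τ ≈ 28.422205, π⊥ = 2+8·τ' ≈ -0.422205 ∈ [-0.7, 0.1) ⇒ IN Λ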